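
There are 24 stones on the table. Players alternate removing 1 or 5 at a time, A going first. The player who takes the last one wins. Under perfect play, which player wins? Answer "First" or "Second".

Second

Compute winning (W) and losing (L) positions by backward induction:
i:   0  1  2  3  4  5  6  7  8  9 10 11 12 13 14 15 16 17 18 19 20 21 22 23 24
     L  W  L  W  L  W  L  W  L  W  L  W  L  W  L  W  L  W  L  W  L  W  L  W  L
Position 24 is L, so the second player wins.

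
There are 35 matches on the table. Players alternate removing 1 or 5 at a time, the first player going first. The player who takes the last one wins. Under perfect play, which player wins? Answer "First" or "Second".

First

W/L table (W = player to move can force a win):
i:   0  1  2  3  4  5  6  7  8  9 10 11 12 13 14 15 16 17 18 19 20 21 22 23 24 25 26 27 28 29 30 31 32 33 34 35
     L  W  L  W  L  W  L  W  L  W  L  W  L  W  L  W  L  W  L  W  L  W  L  W  L  W  L  W  L  W  L  W  L  W  L  W
Position 35 is W, so the first player wins.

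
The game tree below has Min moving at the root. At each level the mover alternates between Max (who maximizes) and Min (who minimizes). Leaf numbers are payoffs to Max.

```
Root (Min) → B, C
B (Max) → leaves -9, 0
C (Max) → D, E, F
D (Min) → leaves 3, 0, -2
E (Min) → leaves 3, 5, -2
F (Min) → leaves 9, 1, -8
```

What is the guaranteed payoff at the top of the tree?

-2

B (Max): max(-9, 0) = 0
D (Min): min(3, 0, -2) = -2
E (Min): min(3, 5, -2) = -2
F (Min): min(9, 1, -8) = -8
C (Max): max(-2, -2, -8) = -2
Root (Min): min(0, -2) = -2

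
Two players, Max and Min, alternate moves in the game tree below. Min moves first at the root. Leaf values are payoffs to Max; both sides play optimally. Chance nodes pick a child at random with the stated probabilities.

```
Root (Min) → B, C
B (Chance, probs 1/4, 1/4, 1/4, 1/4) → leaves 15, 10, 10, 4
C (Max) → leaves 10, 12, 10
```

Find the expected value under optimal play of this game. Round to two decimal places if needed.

B (Chance): 1/4·15 + 1/4·10 + 1/4·10 + 1/4·4 = 9.75
C (Max): max(10, 12, 10) = 12
Root (Min): min(9.75, 12) = 9.75

9.75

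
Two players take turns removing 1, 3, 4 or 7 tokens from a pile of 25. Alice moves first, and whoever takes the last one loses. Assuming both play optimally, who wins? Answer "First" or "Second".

W/L table (W = player to move can force a win):
i:   0  1  2  3  4  5  6  7  8  9 10 11 12 13 14 15 16 17 18 19 20 21 22 23 24 25
     W  L  W  L  W  W  W  W  W  L  W  L  W  W  W  W  W  L  W  L  W  W  W  W  W  L
Position 25 is L, so the second player wins.

Second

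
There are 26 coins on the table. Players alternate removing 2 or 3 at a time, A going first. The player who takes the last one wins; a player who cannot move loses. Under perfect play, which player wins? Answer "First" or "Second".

Second

Mark each pile size as W (mover wins) or L (mover loses):
i:   0  1  2  3  4  5  6  7  8  9 10 11 12 13 14 15 16 17 18 19 20 21 22 23 24 25 26
     L  L  W  W  W  L  L  W  W  W  L  L  W  W  W  L  L  W  W  W  L  L  W  W  W  L  L
Position 26 is L, so the second player wins.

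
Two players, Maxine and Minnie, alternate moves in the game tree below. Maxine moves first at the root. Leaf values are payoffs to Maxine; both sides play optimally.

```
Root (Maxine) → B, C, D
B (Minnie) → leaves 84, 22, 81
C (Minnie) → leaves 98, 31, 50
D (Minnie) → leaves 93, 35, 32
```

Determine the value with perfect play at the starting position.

B (Minnie): min(84, 22, 81) = 22
C (Minnie): min(98, 31, 50) = 31
D (Minnie): min(93, 35, 32) = 32
Root (Maxine): max(22, 31, 32) = 32

32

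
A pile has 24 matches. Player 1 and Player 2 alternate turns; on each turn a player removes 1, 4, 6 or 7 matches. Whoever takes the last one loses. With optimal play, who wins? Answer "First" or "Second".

Mark each pile size as W (mover wins) or L (mover loses):
i:   0  1  2  3  4  5  6  7  8  9 10 11 12 13 14 15 16 17 18 19 20 21 22 23 24
     W  L  W  L  W  W  L  W  W  W  W  L  W  W  L  W  L  W  W  L  W  W  W  W  L
Position 24 is L, so the second player wins.

Second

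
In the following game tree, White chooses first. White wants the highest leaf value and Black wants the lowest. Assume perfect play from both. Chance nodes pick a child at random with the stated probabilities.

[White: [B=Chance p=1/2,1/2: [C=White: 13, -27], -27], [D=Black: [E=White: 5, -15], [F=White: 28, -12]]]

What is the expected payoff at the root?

5

C (White): max(13, -27) = 13
B (Chance): 1/2·13 + 1/2·-27 = -7
E (White): max(5, -15) = 5
F (White): max(28, -12) = 28
D (Black): min(5, 28) = 5
Root (White): max(-7, 5) = 5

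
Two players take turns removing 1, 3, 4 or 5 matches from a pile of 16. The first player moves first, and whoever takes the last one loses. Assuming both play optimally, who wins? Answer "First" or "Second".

Mark each pile size as W (mover wins) or L (mover loses):
i:   0  1  2  3  4  5  6  7  8  9 10 11 12 13 14 15 16
     W  L  W  L  W  W  W  W  W  L  W  L  W  W  W  W  W
Position 16 is W, so the first player wins.

First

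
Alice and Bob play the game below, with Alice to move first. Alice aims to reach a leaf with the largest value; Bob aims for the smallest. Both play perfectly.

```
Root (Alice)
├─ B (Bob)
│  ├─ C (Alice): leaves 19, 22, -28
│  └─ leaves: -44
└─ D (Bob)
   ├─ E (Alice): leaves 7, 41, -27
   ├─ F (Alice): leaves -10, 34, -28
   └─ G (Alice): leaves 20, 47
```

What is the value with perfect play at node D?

E: max(7, 41, -27) = 41
F: max(-10, 34, -28) = 34
G: max(20, 47) = 47
D: min(41, 34, 47) = 34

34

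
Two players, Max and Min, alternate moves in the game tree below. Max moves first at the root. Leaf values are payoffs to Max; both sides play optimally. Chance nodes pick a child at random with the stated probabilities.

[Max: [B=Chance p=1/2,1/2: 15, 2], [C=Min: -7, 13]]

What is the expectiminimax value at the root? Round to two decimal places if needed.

8.5

B (Chance): 1/2·15 + 1/2·2 = 8.5
C (Min): min(-7, 13) = -7
Root (Max): max(8.5, -7) = 8.5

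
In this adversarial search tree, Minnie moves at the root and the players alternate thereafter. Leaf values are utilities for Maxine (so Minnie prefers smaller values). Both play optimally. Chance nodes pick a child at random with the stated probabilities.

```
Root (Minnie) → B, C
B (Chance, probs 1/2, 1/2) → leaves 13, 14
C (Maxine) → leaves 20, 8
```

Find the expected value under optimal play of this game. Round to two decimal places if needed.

B (Chance): 1/2·13 + 1/2·14 = 13.5
C (Maxine): max(20, 8) = 20
Root (Minnie): min(13.5, 20) = 13.5

13.5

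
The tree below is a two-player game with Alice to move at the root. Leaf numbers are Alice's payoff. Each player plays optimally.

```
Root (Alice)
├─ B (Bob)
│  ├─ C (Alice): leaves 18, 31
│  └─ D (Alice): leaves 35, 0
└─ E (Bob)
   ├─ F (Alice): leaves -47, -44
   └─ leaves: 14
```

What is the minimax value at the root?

C (Alice): max(18, 31) = 31
D (Alice): max(35, 0) = 35
B (Bob): min(31, 35) = 31
F (Alice): max(-47, -44) = -44
E (Bob): min(-44, 14) = -44
Root (Alice): max(31, -44) = 31

31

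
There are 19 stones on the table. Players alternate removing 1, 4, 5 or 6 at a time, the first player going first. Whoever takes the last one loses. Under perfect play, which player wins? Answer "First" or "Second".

Second

Compute winning (W) and losing (L) positions by backward induction:
i:   0  1  2  3  4  5  6  7  8  9 10 11 12 13 14 15 16 17 18 19
     W  L  W  L  W  W  W  W  W  W  L  W  L  W  W  W  W  W  W  L
Position 19 is L, so the second player wins.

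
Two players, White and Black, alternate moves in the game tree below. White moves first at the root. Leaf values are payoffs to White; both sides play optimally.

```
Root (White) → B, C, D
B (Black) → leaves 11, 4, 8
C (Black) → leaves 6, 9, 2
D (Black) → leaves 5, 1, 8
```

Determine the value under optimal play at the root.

B (Black): min(11, 4, 8) = 4
C (Black): min(6, 9, 2) = 2
D (Black): min(5, 1, 8) = 1
Root (White): max(4, 2, 1) = 4

4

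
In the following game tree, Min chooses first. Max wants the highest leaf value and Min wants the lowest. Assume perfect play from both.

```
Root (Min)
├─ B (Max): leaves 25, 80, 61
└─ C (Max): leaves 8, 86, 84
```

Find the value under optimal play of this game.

80

B (Max): max(25, 80, 61) = 80
C (Max): max(8, 86, 84) = 86
Root (Min): min(80, 86) = 80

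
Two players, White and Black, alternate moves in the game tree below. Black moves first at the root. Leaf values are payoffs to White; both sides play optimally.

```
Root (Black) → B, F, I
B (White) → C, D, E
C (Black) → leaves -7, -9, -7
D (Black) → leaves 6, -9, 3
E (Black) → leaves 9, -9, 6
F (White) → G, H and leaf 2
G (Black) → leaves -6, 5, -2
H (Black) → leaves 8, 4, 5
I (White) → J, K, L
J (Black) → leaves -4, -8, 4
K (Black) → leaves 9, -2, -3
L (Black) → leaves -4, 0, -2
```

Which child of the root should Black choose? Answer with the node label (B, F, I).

B

C (Black): min(-7, -9, -7) = -9
D (Black): min(6, -9, 3) = -9
E (Black): min(9, -9, 6) = -9
B (White): max(-9, -9, -9) = -9
G (Black): min(-6, 5, -2) = -6
H (Black): min(8, 4, 5) = 4
F (White): max(-6, 4, 2) = 4
J (Black): min(-4, -8, 4) = -8
K (Black): min(9, -2, -3) = -3
L (Black): min(-4, 0, -2) = -4
I (White): max(-8, -3, -4) = -3
Root (Black): min(-9, 4, -3) = -9
Black picks the child with the lowest value: B (value -9).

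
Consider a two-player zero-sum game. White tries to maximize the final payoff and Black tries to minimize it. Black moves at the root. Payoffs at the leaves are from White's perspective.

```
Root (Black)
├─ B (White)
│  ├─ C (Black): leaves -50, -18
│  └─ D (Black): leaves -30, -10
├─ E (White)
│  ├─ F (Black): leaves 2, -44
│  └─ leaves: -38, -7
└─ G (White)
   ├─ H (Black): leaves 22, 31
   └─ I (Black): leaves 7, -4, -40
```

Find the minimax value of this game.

C (Black): min(-50, -18) = -50
D (Black): min(-30, -10) = -30
B (White): max(-50, -30) = -30
F (Black): min(2, -44) = -44
E (White): max(-44, -38, -7) = -7
H (Black): min(22, 31) = 22
I (Black): min(7, -4, -40) = -40
G (White): max(22, -40) = 22
Root (Black): min(-30, -7, 22) = -30

-30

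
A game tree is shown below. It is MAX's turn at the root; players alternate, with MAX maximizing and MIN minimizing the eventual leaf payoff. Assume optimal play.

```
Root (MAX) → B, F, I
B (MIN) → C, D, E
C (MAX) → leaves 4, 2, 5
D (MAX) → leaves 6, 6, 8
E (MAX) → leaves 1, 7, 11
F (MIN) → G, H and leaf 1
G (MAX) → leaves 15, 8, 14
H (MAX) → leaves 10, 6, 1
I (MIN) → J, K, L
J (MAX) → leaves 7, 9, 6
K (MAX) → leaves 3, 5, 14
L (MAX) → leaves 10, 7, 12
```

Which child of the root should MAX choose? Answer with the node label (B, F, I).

I

C (MAX): max(4, 2, 5) = 5
D (MAX): max(6, 6, 8) = 8
E (MAX): max(1, 7, 11) = 11
B (MIN): min(5, 8, 11) = 5
G (MAX): max(15, 8, 14) = 15
H (MAX): max(10, 6, 1) = 10
F (MIN): min(15, 10, 1) = 1
J (MAX): max(7, 9, 6) = 9
K (MAX): max(3, 5, 14) = 14
L (MAX): max(10, 7, 12) = 12
I (MIN): min(9, 14, 12) = 9
Root (MAX): max(5, 1, 9) = 9
MAX picks the child with the highest value: I (value 9).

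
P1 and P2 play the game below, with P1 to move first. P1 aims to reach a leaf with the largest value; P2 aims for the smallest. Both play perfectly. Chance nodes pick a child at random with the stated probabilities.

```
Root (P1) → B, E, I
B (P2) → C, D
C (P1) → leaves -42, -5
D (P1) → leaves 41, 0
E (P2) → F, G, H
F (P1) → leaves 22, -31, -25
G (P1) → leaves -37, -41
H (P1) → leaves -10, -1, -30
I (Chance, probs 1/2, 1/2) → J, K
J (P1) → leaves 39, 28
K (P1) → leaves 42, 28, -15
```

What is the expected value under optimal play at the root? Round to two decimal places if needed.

40.5

C (P1): max(-42, -5) = -5
D (P1): max(41, 0) = 41
B (P2): min(-5, 41) = -5
F (P1): max(22, -31, -25) = 22
G (P1): max(-37, -41) = -37
H (P1): max(-10, -1, -30) = -1
E (P2): min(22, -37, -1) = -37
J (P1): max(39, 28) = 39
K (P1): max(42, 28, -15) = 42
I (Chance): 1/2·39 + 1/2·42 = 40.5
Root (P1): max(-5, -37, 40.5) = 40.5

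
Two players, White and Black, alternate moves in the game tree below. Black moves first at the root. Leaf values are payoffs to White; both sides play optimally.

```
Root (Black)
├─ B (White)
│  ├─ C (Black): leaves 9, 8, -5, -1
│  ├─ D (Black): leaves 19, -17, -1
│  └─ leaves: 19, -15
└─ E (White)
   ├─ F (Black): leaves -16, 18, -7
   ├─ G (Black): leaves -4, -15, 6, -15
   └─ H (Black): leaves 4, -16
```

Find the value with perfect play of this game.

C (Black): min(9, 8, -5, -1) = -5
D (Black): min(19, -17, -1) = -17
B (White): max(-5, -17, 19, -15) = 19
F (Black): min(-16, 18, -7) = -16
G (Black): min(-4, -15, 6, -15) = -15
H (Black): min(4, -16) = -16
E (White): max(-16, -15, -16) = -15
Root (Black): min(19, -15) = -15

-15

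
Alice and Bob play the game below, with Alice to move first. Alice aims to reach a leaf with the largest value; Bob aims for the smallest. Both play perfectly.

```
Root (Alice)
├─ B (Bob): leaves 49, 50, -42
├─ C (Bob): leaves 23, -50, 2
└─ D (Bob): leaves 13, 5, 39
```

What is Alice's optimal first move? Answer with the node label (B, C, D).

D

B (Bob): min(49, 50, -42) = -42
C (Bob): min(23, -50, 2) = -50
D (Bob): min(13, 5, 39) = 5
Root (Alice): max(-42, -50, 5) = 5
Alice picks the child with the highest value: D (value 5).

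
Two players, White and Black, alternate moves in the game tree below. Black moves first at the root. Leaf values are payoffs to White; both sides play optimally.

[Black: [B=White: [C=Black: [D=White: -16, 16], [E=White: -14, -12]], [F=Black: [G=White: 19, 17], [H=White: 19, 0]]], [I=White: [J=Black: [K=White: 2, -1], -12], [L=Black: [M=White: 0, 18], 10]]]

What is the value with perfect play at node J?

K: max(2, -1) = 2
J: min(2, -12) = -12

-12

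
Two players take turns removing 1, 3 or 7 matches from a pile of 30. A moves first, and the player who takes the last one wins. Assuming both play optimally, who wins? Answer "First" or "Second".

Second

Positions where the player to move wins (W) vs loses (L):
i:   0  1  2  3  4  5  6  7  8  9 10 11 12 13 14 15 16 17 18 19 20 21 22 23 24 25 26 27 28 29 30
     L  W  L  W  L  W  L  W  L  W  L  W  L  W  L  W  L  W  L  W  L  W  L  W  L  W  L  W  L  W  L
Position 30 is L, so the second player wins.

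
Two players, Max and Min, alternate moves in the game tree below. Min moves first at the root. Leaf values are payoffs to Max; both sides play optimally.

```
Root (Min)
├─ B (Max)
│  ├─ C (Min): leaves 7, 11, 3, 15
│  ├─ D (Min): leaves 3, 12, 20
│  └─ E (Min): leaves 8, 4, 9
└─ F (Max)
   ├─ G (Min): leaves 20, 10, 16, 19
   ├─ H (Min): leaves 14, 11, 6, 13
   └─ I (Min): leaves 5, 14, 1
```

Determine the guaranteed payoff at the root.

C (Min): min(7, 11, 3, 15) = 3
D (Min): min(3, 12, 20) = 3
E (Min): min(8, 4, 9) = 4
B (Max): max(3, 3, 4) = 4
G (Min): min(20, 10, 16, 19) = 10
H (Min): min(14, 11, 6, 13) = 6
I (Min): min(5, 14, 1) = 1
F (Max): max(10, 6, 1) = 10
Root (Min): min(4, 10) = 4

4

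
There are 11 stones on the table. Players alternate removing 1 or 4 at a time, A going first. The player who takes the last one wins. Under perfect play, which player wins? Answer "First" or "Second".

Mark each pile size as W (mover wins) or L (mover loses):
i:   0  1  2  3  4  5  6  7  8  9 10 11
     L  W  L  W  W  L  W  L  W  W  L  W
Position 11 is W, so the first player wins.

First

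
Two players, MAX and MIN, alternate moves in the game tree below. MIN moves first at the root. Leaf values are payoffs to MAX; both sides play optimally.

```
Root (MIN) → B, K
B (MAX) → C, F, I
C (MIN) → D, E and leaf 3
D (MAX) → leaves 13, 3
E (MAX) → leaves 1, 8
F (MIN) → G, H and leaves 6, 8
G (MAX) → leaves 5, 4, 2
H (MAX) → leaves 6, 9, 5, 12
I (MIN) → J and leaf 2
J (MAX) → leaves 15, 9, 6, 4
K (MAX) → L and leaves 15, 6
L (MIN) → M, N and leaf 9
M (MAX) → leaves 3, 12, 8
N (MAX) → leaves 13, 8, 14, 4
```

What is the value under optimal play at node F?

5

G: max(5, 4, 2) = 5
H: max(6, 9, 5, 12) = 12
F: min(5, 12, 6, 8) = 5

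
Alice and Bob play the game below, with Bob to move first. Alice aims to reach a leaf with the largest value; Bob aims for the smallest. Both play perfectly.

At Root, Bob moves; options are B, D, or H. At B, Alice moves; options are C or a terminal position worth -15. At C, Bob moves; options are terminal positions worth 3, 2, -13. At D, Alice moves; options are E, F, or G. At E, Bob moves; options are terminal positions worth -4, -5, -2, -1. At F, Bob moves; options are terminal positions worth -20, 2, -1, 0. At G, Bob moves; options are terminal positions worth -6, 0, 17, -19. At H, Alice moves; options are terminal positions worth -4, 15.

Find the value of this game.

C (Bob): min(3, 2, -13) = -13
B (Alice): max(-13, -15) = -13
E (Bob): min(-4, -5, -2, -1) = -5
F (Bob): min(-20, 2, -1, 0) = -20
G (Bob): min(-6, 0, 17, -19) = -19
D (Alice): max(-5, -20, -19) = -5
H (Alice): max(-4, 15) = 15
Root (Bob): min(-13, -5, 15) = -13

-13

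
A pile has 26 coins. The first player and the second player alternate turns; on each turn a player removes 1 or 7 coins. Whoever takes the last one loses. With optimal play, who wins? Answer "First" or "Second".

First

Positions where the player to move wins (W) vs loses (L):
i:   0  1  2  3  4  5  6  7  8  9 10 11 12 13 14 15 16 17 18 19 20 21 22 23 24 25 26
     W  L  W  L  W  L  W  L  W  L  W  L  W  L  W  L  W  L  W  L  W  L  W  L  W  L  W
Position 26 is W, so the first player wins.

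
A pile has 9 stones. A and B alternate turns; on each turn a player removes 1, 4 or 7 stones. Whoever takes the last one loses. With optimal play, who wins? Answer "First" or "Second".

Mark each pile size as W (mover wins) or L (mover loses):
i:   0  1  2  3  4  5  6  7  8  9
     W  L  W  L  W  W  L  W  W  L
Position 9 is L, so the second player wins.

Second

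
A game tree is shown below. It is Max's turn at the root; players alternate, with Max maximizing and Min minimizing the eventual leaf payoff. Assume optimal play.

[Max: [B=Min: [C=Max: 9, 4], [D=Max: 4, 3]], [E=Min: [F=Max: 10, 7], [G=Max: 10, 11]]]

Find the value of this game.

10

C (Max): max(9, 4) = 9
D (Max): max(4, 3) = 4
B (Min): min(9, 4) = 4
F (Max): max(10, 7) = 10
G (Max): max(10, 11) = 11
E (Min): min(10, 11) = 10
Root (Max): max(4, 10) = 10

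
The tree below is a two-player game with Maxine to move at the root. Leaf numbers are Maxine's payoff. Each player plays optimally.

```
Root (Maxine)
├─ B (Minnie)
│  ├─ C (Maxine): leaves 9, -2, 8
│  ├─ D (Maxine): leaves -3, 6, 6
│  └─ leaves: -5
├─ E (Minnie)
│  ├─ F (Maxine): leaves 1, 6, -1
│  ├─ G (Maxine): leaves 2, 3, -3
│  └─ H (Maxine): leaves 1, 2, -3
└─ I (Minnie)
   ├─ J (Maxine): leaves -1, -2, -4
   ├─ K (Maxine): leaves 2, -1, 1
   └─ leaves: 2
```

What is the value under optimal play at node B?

-5

C: max(9, -2, 8) = 9
D: max(-3, 6, 6) = 6
B: min(9, 6, -5) = -5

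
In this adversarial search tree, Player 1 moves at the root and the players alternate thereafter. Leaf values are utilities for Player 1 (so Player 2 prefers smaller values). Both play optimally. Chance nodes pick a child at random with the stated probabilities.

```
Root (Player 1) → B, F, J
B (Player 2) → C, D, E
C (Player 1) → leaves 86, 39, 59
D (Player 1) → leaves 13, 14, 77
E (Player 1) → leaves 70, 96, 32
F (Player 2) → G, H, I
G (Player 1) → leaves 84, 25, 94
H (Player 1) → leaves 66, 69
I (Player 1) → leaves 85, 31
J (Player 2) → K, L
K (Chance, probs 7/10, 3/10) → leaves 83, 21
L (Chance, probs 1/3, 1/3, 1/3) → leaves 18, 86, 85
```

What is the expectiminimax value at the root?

77

C (Player 1): max(86, 39, 59) = 86
D (Player 1): max(13, 14, 77) = 77
E (Player 1): max(70, 96, 32) = 96
B (Player 2): min(86, 77, 96) = 77
G (Player 1): max(84, 25, 94) = 94
H (Player 1): max(66, 69) = 69
I (Player 1): max(85, 31) = 85
F (Player 2): min(94, 69, 85) = 69
K (Chance): 7/10·83 + 3/10·21 = 64.4
L (Chance): 1/3·18 + 1/3·86 + 1/3·85 = 63
J (Player 2): min(64.4, 63) = 63
Root (Player 1): max(77, 69, 63) = 77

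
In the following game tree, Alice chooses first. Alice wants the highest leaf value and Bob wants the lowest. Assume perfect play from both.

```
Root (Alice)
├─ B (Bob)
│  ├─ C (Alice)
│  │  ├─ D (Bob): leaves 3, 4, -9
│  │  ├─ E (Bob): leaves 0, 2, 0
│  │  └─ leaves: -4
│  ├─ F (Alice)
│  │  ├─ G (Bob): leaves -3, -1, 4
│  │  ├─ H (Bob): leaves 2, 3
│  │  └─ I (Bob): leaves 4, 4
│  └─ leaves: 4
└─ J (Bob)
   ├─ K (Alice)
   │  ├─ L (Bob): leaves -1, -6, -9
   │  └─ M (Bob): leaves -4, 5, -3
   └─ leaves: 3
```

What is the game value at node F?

4

G: min(-3, -1, 4) = -3
H: min(2, 3) = 2
I: min(4, 4) = 4
F: max(-3, 2, 4) = 4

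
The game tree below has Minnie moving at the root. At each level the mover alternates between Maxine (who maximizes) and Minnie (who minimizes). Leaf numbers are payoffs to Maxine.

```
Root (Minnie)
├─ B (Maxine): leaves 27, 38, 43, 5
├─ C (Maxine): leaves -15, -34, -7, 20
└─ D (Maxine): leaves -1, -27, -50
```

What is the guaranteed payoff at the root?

-1

B (Maxine): max(27, 38, 43, 5) = 43
C (Maxine): max(-15, -34, -7, 20) = 20
D (Maxine): max(-1, -27, -50) = -1
Root (Minnie): min(43, 20, -1) = -1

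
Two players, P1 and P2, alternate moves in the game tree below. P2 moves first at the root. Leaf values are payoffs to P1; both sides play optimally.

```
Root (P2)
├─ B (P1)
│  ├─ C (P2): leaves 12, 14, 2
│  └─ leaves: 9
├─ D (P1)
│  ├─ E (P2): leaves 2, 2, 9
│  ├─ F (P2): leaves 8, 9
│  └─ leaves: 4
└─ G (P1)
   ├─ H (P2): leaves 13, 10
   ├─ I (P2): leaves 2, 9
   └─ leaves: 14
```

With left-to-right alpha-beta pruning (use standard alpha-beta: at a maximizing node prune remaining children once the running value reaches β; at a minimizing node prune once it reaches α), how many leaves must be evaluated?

C [α=-∞,β=+∞]: v=2
B [α=-∞,β=+∞]: v=9
E [α=-∞,β=9]: v=2
F [α=2,β=9]: v=8
D [α=-∞,β=9]: v=8
H [α=-∞,β=8]: v=10
G [α=-∞,β=8]: v=10 after child 1 ≥ β → β-cutoff, skip 2
Root [α=-∞,β=+∞]: v=8
Leaves evaluated: 12 of 15.

12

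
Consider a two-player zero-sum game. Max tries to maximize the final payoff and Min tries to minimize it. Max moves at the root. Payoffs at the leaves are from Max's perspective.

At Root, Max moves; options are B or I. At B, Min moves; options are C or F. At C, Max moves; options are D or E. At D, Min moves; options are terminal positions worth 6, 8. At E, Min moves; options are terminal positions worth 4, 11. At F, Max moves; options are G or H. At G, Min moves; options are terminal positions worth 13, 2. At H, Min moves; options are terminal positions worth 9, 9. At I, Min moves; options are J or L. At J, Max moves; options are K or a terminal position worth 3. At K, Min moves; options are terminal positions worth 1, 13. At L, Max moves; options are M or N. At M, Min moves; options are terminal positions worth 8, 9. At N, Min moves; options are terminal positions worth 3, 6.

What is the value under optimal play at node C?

6

D: min(6, 8) = 6
E: min(4, 11) = 4
C: max(6, 4) = 6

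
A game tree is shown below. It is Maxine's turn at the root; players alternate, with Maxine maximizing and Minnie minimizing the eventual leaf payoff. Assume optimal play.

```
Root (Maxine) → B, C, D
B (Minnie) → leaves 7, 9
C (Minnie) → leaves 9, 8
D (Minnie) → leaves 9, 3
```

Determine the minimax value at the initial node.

B (Minnie): min(7, 9) = 7
C (Minnie): min(9, 8) = 8
D (Minnie): min(9, 3) = 3
Root (Maxine): max(7, 8, 3) = 8

8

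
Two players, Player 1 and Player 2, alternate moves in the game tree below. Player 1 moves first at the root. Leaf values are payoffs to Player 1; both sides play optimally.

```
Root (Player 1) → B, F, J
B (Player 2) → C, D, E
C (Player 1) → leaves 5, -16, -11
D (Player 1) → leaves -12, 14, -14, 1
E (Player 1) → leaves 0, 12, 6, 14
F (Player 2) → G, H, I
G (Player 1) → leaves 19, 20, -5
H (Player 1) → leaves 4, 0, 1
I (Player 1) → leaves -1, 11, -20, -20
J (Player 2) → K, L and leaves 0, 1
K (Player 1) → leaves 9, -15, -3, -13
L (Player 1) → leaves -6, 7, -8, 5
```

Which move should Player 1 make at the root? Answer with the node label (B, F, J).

B

C (Player 1): max(5, -16, -11) = 5
D (Player 1): max(-12, 14, -14, 1) = 14
E (Player 1): max(0, 12, 6, 14) = 14
B (Player 2): min(5, 14, 14) = 5
G (Player 1): max(19, 20, -5) = 20
H (Player 1): max(4, 0, 1) = 4
I (Player 1): max(-1, 11, -20, -20) = 11
F (Player 2): min(20, 4, 11) = 4
K (Player 1): max(9, -15, -3, -13) = 9
L (Player 1): max(-6, 7, -8, 5) = 7
J (Player 2): min(9, 7, 0, 1) = 0
Root (Player 1): max(5, 4, 0) = 5
Player 1 picks the child with the highest value: B (value 5).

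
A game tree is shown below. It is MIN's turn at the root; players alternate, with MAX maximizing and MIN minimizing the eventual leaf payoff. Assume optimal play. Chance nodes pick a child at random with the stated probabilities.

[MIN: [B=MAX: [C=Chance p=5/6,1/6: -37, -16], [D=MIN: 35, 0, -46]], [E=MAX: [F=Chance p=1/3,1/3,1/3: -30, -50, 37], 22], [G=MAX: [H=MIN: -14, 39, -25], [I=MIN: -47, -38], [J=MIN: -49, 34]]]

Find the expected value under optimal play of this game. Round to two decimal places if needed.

C (Chance): 5/6·-37 + 1/6·-16 = -33.5
D (MIN): min(35, 0, -46) = -46
B (MAX): max(-33.5, -46) = -33.5
F (Chance): 1/3·-30 + 1/3·-50 + 1/3·37 = -14.33
E (MAX): max(-14.33, 22) = 22
H (MIN): min(-14, 39, -25) = -25
I (MIN): min(-47, -38) = -47
J (MIN): min(-49, 34) = -49
G (MAX): max(-25, -47, -49) = -25
Root (MIN): min(-33.5, 22, -25) = -33.5

-33.5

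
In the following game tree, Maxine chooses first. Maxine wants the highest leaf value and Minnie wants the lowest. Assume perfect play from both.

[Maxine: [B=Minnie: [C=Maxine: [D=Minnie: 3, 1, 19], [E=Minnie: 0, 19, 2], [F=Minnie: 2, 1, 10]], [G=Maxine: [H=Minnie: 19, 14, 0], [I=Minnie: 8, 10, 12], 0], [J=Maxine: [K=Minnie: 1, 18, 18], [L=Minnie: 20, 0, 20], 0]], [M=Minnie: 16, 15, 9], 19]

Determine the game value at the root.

19

D (Minnie): min(3, 1, 19) = 1
E (Minnie): min(0, 19, 2) = 0
F (Minnie): min(2, 1, 10) = 1
C (Maxine): max(1, 0, 1) = 1
H (Minnie): min(19, 14, 0) = 0
I (Minnie): min(8, 10, 12) = 8
G (Maxine): max(0, 8, 0) = 8
K (Minnie): min(1, 18, 18) = 1
L (Minnie): min(20, 0, 20) = 0
J (Maxine): max(1, 0, 0) = 1
B (Minnie): min(1, 8, 1) = 1
M (Minnie): min(16, 15, 9) = 9
Root (Maxine): max(1, 9, 19) = 19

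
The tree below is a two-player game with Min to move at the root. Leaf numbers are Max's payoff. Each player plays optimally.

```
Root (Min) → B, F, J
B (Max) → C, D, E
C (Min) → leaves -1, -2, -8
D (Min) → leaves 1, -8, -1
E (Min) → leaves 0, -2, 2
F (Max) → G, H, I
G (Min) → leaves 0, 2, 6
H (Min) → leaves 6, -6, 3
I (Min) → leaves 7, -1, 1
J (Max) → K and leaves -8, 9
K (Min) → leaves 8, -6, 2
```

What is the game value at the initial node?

C (Min): min(-1, -2, -8) = -8
D (Min): min(1, -8, -1) = -8
E (Min): min(0, -2, 2) = -2
B (Max): max(-8, -8, -2) = -2
G (Min): min(0, 2, 6) = 0
H (Min): min(6, -6, 3) = -6
I (Min): min(7, -1, 1) = -1
F (Max): max(0, -6, -1) = 0
K (Min): min(8, -6, 2) = -6
J (Max): max(-6, -8, 9) = 9
Root (Min): min(-2, 0, 9) = -2

-2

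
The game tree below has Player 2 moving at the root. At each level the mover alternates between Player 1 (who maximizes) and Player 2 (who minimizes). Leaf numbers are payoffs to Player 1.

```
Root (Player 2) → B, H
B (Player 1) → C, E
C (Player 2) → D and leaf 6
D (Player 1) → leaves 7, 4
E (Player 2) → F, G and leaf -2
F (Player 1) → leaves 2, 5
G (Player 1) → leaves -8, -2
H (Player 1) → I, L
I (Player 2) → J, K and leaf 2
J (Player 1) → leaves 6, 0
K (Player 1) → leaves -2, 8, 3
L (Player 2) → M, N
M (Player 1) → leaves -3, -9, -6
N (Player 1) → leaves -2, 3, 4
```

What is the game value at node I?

J: max(6, 0) = 6
K: max(-2, 8, 3) = 8
I: min(6, 8, 2) = 2

2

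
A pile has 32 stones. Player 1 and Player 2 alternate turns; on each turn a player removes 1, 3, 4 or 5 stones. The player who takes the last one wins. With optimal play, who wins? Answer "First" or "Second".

Second

Mark each pile size as W (mover wins) or L (mover loses):
i:   0  1  2  3  4  5  6  7  8  9 10 11 12 13 14 15 16 17 18 19 20 21 22 23 24 25 26 27 28 29 30 31 32
     L  W  L  W  W  W  W  W  L  W  L  W  W  W  W  W  L  W  L  W  W  W  W  W  L  W  L  W  W  W  W  W  L
Position 32 is L, so the second player wins.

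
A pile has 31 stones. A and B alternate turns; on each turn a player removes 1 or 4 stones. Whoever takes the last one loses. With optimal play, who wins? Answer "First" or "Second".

Second

Positions where the player to move wins (W) vs loses (L):
i:   0  1  2  3  4  5  6  7  8  9 10 11 12 13 14 15 16 17 18 19 20 21 22 23 24 25 26 27 28 29 30 31
     W  L  W  L  W  W  L  W  L  W  W  L  W  L  W  W  L  W  L  W  W  L  W  L  W  W  L  W  L  W  W  L
Position 31 is L, so the second player wins.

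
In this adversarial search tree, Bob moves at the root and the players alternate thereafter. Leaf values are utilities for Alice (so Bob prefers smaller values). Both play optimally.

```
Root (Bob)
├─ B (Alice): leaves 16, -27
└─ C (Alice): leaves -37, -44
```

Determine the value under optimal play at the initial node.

-37

B (Alice): max(16, -27) = 16
C (Alice): max(-37, -44) = -37
Root (Bob): min(16, -37) = -37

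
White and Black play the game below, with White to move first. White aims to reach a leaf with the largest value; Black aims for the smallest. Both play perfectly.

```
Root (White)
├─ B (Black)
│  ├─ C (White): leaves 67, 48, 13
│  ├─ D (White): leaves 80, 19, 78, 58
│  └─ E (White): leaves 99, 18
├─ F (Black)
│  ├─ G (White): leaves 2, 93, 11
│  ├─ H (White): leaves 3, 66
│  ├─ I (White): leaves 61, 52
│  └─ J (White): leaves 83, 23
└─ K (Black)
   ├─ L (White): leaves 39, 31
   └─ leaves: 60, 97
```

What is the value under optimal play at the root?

67

C (White): max(67, 48, 13) = 67
D (White): max(80, 19, 78, 58) = 80
E (White): max(99, 18) = 99
B (Black): min(67, 80, 99) = 67
G (White): max(2, 93, 11) = 93
H (White): max(3, 66) = 66
I (White): max(61, 52) = 61
J (White): max(83, 23) = 83
F (Black): min(93, 66, 61, 83) = 61
L (White): max(39, 31) = 39
K (Black): min(39, 60, 97) = 39
Root (White): max(67, 61, 39) = 67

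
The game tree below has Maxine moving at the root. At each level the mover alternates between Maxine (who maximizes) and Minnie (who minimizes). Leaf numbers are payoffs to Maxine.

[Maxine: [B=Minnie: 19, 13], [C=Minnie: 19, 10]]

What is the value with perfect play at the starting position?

13

B (Minnie): min(19, 13) = 13
C (Minnie): min(19, 10) = 10
Root (Maxine): max(13, 10) = 13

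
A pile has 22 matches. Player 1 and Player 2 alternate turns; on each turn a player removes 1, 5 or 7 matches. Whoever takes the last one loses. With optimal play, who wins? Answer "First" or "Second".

First

Compute winning (W) and losing (L) positions by backward induction:
i:   0  1  2  3  4  5  6  7  8  9 10 11 12 13 14 15 16 17 18 19 20 21 22
     W  L  W  L  W  L  W  L  W  L  W  L  W  L  W  L  W  L  W  L  W  L  W
Position 22 is W, so the first player wins.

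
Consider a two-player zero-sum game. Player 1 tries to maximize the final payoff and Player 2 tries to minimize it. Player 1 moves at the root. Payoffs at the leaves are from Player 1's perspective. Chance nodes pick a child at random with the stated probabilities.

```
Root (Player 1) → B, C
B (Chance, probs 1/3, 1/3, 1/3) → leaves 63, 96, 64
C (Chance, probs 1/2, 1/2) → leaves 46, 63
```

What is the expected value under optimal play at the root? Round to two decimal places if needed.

B (Chance): 1/3·63 + 1/3·96 + 1/3·64 = 74.33
C (Chance): 1/2·46 + 1/2·63 = 54.5
Root (Player 1): max(74.33, 54.5) = 74.33

74.33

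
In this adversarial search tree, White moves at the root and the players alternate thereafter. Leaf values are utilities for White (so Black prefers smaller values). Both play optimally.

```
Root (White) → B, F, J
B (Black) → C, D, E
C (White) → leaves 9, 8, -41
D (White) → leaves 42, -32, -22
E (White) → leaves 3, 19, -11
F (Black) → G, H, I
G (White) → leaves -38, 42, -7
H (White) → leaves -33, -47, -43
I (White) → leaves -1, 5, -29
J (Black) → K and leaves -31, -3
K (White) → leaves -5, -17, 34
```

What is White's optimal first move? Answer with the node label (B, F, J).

B

C (White): max(9, 8, -41) = 9
D (White): max(42, -32, -22) = 42
E (White): max(3, 19, -11) = 19
B (Black): min(9, 42, 19) = 9
G (White): max(-38, 42, -7) = 42
H (White): max(-33, -47, -43) = -33
I (White): max(-1, 5, -29) = 5
F (Black): min(42, -33, 5) = -33
K (White): max(-5, -17, 34) = 34
J (Black): min(34, -31, -3) = -31
Root (White): max(9, -33, -31) = 9
White picks the child with the highest value: B (value 9).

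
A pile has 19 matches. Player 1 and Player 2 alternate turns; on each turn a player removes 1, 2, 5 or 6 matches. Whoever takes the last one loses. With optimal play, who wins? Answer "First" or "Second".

First

W/L table (W = player to move can force a win):
i:   0  1  2  3  4  5  6  7  8  9 10 11 12 13 14 15 16 17 18 19
     W  L  W  W  L  W  W  W  L  W  W  L  W  W  W  L  W  W  L  W
Position 19 is W, so the first player wins.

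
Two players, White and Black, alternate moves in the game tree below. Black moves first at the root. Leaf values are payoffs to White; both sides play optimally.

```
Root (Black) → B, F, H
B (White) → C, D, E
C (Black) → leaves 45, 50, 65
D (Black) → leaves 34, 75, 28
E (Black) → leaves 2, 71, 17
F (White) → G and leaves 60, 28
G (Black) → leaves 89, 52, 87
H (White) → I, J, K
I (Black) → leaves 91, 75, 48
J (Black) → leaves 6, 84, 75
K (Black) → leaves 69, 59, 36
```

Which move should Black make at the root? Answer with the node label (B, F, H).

B

C (Black): min(45, 50, 65) = 45
D (Black): min(34, 75, 28) = 28
E (Black): min(2, 71, 17) = 2
B (White): max(45, 28, 2) = 45
G (Black): min(89, 52, 87) = 52
F (White): max(52, 60, 28) = 60
I (Black): min(91, 75, 48) = 48
J (Black): min(6, 84, 75) = 6
K (Black): min(69, 59, 36) = 36
H (White): max(48, 6, 36) = 48
Root (Black): min(45, 60, 48) = 45
Black picks the child with the lowest value: B (value 45).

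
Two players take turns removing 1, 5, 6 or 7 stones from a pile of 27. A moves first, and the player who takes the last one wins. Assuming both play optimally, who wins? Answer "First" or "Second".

First

W/L table (W = player to move can force a win):
i:   0  1  2  3  4  5  6  7  8  9 10 11 12 13 14 15 16 17 18 19 20 21 22 23 24 25 26 27
     L  W  L  W  L  W  W  W  W  W  W  W  L  W  L  W  L  W  W  W  W  W  W  W  L  W  L  W
Position 27 is W, so the first player wins.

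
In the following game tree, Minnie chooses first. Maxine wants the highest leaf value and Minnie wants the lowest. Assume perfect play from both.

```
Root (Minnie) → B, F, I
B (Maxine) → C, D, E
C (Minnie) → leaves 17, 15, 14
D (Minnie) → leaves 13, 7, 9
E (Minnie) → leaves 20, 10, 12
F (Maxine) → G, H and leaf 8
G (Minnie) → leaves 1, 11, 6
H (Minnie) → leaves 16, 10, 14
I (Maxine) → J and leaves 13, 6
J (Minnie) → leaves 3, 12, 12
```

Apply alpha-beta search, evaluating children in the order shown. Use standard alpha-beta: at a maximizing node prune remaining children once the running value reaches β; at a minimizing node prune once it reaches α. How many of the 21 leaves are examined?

17

C [α=-∞,β=+∞]: v=14
D [α=14,β=+∞]: v=13 after child 1 ≤ α → α-cutoff, skip 2
E [α=14,β=+∞]: v=10 after child 2 ≤ α → α-cutoff, skip 1
B [α=-∞,β=+∞]: v=14
G [α=-∞,β=14]: v=1
H [α=1,β=14]: v=10
F [α=-∞,β=14]: v=10
J [α=-∞,β=10]: v=3
I [α=-∞,β=10]: v=13 after child 2 ≥ β → β-cutoff, skip 1
Root [α=-∞,β=+∞]: v=10
Leaves evaluated: 17 of 21.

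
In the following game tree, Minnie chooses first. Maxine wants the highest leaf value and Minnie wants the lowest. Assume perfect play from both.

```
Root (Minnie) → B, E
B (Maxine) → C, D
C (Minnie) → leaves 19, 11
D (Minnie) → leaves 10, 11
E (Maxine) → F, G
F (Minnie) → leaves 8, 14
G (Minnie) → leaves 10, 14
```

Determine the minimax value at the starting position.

10

C (Minnie): min(19, 11) = 11
D (Minnie): min(10, 11) = 10
B (Maxine): max(11, 10) = 11
F (Minnie): min(8, 14) = 8
G (Minnie): min(10, 14) = 10
E (Maxine): max(8, 10) = 10
Root (Minnie): min(11, 10) = 10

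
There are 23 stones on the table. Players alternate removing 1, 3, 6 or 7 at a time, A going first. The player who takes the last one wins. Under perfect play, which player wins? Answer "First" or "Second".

Mark each pile size as W (mover wins) or L (mover loses):
i:   0  1  2  3  4  5  6  7  8  9 10 11 12 13 14 15 16 17 18 19 20 21 22 23
     L  W  L  W  L  W  W  W  W  W  W  W  L  W  L  W  L  W  W  W  W  W  W  W
Position 23 is W, so the first player wins.

First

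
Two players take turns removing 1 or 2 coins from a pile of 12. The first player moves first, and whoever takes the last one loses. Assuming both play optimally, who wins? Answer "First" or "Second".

First

Positions where the player to move wins (W) vs loses (L):
i:   0  1  2  3  4  5  6  7  8  9 10 11 12
     W  L  W  W  L  W  W  L  W  W  L  W  W
Position 12 is W, so the first player wins.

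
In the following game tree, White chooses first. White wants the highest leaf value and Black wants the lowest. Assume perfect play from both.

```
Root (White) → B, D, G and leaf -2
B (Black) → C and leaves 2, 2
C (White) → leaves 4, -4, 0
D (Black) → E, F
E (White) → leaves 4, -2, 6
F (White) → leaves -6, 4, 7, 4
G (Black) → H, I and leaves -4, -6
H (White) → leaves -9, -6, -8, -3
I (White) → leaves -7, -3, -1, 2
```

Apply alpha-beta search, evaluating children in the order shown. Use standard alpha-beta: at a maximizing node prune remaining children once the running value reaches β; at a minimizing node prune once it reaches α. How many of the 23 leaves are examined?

16

C [α=-∞,β=+∞]: v=4
B [α=-∞,β=+∞]: v=2
E [α=2,β=+∞]: v=6
F [α=2,β=6]: v=7 after child 3 ≥ β → β-cutoff, skip 1
D [α=2,β=+∞]: v=6
H [α=6,β=+∞]: v=-3
G [α=6,β=+∞]: v=-3 after child 1 ≤ α → α-cutoff, skip 3
Root [α=-∞,β=+∞]: v=6
Leaves evaluated: 16 of 23.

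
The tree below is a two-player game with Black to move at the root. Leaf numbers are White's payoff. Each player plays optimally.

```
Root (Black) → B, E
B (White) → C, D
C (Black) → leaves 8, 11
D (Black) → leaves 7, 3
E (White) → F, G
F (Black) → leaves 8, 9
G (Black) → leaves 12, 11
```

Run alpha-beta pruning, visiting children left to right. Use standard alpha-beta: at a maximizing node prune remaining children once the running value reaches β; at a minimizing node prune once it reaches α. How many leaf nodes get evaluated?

C [α=-∞,β=+∞]: v=8
D [α=8,β=+∞]: v=7 after child 1 ≤ α → α-cutoff, skip 1
B [α=-∞,β=+∞]: v=8
F [α=-∞,β=8]: v=8
E [α=-∞,β=8]: v=8 after child 1 ≥ β → β-cutoff, skip 1
Root [α=-∞,β=+∞]: v=8
Leaves evaluated: 5 of 8.

5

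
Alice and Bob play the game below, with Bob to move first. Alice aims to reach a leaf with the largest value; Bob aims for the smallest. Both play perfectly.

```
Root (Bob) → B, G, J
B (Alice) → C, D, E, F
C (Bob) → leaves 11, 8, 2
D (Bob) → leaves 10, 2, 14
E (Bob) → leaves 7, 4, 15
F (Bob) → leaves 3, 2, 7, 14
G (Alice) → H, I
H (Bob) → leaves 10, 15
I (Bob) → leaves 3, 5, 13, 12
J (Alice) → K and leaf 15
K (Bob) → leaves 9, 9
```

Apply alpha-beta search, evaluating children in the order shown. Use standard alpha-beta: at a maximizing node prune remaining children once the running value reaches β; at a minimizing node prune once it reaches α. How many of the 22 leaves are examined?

C [α=-∞,β=+∞]: v=2
D [α=2,β=+∞]: v=2 after child 2 ≤ α → α-cutoff, skip 1
E [α=2,β=+∞]: v=4
F [α=4,β=+∞]: v=3 after child 1 ≤ α → α-cutoff, skip 3
B [α=-∞,β=+∞]: v=4
H [α=-∞,β=4]: v=10
G [α=-∞,β=4]: v=10 after child 1 ≥ β → β-cutoff, skip 1
K [α=-∞,β=4]: v=9
J [α=-∞,β=4]: v=9 after child 1 ≥ β → β-cutoff, skip 1
Root [α=-∞,β=+∞]: v=4
Leaves evaluated: 13 of 22.

13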